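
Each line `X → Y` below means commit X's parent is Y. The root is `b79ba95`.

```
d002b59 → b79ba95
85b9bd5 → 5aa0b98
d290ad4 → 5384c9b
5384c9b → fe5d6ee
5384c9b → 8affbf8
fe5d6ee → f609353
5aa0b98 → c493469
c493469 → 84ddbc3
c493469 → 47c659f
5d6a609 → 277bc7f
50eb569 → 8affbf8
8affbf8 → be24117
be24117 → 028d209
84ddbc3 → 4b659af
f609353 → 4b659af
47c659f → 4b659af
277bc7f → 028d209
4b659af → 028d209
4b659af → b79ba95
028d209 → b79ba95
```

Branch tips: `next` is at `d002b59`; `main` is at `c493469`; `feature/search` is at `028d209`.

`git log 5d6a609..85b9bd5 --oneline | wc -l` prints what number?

6

Reachable from 85b9bd5: {028d209, 47c659f, 4b659af, 5aa0b98, 84ddbc3, 85b9bd5, b79ba95, c493469}.
Reachable from 5d6a609: {028d209, 277bc7f, 5d6a609, b79ba95}.
In 85b9bd5's history but not 5d6a609's: {47c659f, 4b659af, 5aa0b98, 84ddbc3, 85b9bd5, c493469} — 6 commits.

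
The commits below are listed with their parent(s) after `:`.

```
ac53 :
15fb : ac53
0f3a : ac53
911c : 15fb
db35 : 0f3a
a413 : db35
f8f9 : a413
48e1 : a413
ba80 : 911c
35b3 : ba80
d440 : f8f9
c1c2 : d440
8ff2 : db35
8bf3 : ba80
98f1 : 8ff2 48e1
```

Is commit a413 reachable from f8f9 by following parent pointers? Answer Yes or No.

Yes

Ancestors of f8f9 (commits reachable by following parents): {0f3a, a413, ac53, db35, f8f9}.
a413 is in that set, so it is an ancestor of f8f9.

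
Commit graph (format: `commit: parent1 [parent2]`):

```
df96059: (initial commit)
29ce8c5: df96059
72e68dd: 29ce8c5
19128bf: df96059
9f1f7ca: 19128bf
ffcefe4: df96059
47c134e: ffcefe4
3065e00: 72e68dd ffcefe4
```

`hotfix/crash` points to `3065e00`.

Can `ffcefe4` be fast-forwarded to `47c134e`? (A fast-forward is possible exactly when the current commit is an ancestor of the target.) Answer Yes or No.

Yes

A fast-forward from ffcefe4 to 47c134e is possible iff ffcefe4 is an ancestor of 47c134e.
Ancestors of 47c134e: {47c134e, df96059, ffcefe4}.
ffcefe4 is among them, so fast-forward is possible.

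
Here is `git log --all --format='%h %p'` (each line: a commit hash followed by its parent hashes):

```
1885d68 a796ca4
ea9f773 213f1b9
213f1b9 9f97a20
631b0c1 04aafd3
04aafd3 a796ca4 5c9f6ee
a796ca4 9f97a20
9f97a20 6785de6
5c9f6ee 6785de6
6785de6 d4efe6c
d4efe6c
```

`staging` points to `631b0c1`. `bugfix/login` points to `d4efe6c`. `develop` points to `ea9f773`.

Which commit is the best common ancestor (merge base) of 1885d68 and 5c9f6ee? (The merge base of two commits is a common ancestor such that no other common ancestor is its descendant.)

Ancestors of 1885d68: {1885d68, 6785de6, 9f97a20, a796ca4, d4efe6c}.
Ancestors of 5c9f6ee: {5c9f6ee, 6785de6, d4efe6c}.
Common ancestors: {6785de6, d4efe6c}.
Among these, 6785de6 is not an ancestor of any other common ancestor — it is the merge base.

6785de6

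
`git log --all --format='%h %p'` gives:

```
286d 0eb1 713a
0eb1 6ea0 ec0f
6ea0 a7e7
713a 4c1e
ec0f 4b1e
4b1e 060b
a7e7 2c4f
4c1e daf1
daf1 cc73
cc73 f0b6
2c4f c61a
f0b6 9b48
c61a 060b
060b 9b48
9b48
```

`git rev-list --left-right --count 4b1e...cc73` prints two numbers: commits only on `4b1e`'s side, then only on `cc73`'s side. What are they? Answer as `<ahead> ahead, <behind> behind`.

Reachable from 4b1e: {060b, 4b1e, 9b48}.
Reachable from cc73: {9b48, cc73, f0b6}.
Only in 4b1e's history (ahead): {060b, 4b1e} — 2.
Only in cc73's history (behind): {cc73, f0b6} — 2.

2 ahead, 2 behind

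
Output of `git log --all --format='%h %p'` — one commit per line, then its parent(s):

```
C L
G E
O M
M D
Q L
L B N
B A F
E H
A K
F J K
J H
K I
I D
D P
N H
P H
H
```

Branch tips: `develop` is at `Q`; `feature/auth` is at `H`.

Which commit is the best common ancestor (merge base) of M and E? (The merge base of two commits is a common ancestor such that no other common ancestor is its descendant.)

H

Ancestors of M: {D, H, M, P}.
Ancestors of E: {E, H}.
Common ancestors: {H}.
The only common ancestor is H, so it is the merge base.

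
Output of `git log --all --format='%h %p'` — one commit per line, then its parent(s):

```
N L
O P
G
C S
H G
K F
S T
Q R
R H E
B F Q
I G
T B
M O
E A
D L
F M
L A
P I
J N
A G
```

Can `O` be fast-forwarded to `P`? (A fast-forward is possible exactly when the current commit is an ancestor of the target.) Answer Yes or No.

No

A fast-forward from O to P is possible iff O is an ancestor of P.
Ancestors of P: {G, I, P}.
O is not among them, so fast-forward is not possible.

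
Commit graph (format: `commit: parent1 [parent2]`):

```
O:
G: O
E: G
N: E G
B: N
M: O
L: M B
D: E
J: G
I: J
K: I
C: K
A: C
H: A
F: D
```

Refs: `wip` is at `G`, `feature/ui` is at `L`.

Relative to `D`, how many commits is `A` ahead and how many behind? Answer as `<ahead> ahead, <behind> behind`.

Reachable from A: {A, C, G, I, J, K, O}.
Reachable from D: {D, E, G, O}.
Only in A's history (ahead): {A, C, I, J, K} — 5.
Only in D's history (behind): {D, E} — 2.

5 ahead, 2 behind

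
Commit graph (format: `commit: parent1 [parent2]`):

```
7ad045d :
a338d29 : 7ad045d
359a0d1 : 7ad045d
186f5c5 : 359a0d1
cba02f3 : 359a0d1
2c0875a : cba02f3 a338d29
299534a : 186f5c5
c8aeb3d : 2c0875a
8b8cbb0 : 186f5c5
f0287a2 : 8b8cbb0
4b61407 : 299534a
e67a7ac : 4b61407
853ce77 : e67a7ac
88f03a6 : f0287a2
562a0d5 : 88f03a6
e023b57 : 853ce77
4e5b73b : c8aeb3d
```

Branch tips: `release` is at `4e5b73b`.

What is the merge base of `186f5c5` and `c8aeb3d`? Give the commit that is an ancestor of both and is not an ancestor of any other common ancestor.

359a0d1

Ancestors of 186f5c5: {186f5c5, 359a0d1, 7ad045d}.
Ancestors of c8aeb3d: {2c0875a, 359a0d1, 7ad045d, a338d29, c8aeb3d, cba02f3}.
Common ancestors: {359a0d1, 7ad045d}.
Among these, 359a0d1 is not an ancestor of any other common ancestor — it is the merge base.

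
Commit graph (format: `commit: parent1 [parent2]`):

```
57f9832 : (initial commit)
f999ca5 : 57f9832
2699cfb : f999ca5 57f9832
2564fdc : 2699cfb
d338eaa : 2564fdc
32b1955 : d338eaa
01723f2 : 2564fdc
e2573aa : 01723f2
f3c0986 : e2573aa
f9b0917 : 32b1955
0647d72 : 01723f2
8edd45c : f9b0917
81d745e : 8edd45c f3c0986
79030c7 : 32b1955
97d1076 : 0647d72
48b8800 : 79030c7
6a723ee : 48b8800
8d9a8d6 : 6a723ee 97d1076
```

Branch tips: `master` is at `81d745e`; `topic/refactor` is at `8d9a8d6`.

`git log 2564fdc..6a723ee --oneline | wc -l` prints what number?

5

Reachable from 6a723ee: {2564fdc, 2699cfb, 32b1955, 48b8800, 57f9832, 6a723ee, 79030c7, d338eaa, f999ca5}.
Reachable from 2564fdc: {2564fdc, 2699cfb, 57f9832, f999ca5}.
In 6a723ee's history but not 2564fdc's: {32b1955, 48b8800, 6a723ee, 79030c7, d338eaa} — 5 commits.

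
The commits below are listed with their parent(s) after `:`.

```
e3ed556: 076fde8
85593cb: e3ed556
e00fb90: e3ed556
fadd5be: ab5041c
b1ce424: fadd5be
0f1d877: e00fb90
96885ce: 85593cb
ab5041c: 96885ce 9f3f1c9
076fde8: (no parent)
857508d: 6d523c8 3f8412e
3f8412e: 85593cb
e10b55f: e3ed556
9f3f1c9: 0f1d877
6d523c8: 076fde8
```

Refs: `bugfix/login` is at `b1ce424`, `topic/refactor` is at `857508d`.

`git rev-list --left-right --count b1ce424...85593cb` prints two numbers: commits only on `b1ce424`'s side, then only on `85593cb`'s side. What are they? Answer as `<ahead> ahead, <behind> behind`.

Reachable from b1ce424: {076fde8, 0f1d877, 85593cb, 96885ce, 9f3f1c9, ab5041c, b1ce424, e00fb90, e3ed556, fadd5be}.
Reachable from 85593cb: {076fde8, 85593cb, e3ed556}.
Only in b1ce424's history (ahead): {0f1d877, 96885ce, 9f3f1c9, ab5041c, b1ce424, e00fb90, fadd5be} — 7.
Only in 85593cb's history (behind): {} — 0.

7 ahead, 0 behind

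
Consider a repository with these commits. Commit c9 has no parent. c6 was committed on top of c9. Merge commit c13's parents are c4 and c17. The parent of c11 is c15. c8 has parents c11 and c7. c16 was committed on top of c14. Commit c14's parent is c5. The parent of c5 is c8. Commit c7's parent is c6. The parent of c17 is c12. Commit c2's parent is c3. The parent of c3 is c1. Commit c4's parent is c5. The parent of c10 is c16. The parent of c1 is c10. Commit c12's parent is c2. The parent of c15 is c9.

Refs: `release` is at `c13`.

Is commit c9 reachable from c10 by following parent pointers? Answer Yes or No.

Yes

Ancestors of c10 (commits reachable by following parents): {c10, c11, c14, c15, c16, c5, c6, c7, c8, c9}.
c9 is in that set, so it is an ancestor of c10.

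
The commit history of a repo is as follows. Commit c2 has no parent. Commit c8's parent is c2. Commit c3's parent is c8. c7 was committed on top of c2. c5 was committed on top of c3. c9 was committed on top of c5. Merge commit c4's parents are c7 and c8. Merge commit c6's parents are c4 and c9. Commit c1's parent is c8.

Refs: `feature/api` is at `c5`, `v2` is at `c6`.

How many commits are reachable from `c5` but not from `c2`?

Reachable from c5: {c2, c3, c5, c8}.
Reachable from c2: {c2}.
In c5's history but not c2's: {c3, c5, c8} — 3 commits.

3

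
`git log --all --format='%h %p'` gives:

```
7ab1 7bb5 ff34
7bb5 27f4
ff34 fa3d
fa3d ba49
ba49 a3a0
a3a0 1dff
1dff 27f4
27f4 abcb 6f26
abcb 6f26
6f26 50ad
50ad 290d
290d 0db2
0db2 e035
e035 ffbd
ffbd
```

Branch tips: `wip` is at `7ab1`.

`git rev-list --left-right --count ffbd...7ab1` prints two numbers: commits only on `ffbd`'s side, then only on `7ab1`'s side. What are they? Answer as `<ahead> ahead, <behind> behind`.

0 ahead, 14 behind

Reachable from ffbd: {ffbd}.
Reachable from 7ab1: {0db2, 1dff, 27f4, 290d, 50ad, 6f26, 7ab1, 7bb5, a3a0, abcb, ba49, e035, fa3d, ff34, ffbd}.
Only in ffbd's history (ahead): {} — 0.
Only in 7ab1's history (behind): {0db2, 1dff, 27f4, 290d, 50ad, 6f26, 7ab1, 7bb5, a3a0, abcb, ba49, e035, fa3d, ff34} — 14.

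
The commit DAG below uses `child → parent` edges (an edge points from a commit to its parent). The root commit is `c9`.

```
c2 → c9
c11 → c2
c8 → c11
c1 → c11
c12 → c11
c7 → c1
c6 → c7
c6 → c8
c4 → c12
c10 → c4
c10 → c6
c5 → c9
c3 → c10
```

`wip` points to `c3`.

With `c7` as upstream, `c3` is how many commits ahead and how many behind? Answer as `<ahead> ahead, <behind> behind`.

6 ahead, 0 behind

Reachable from c3: {c1, c10, c11, c12, c2, c3, c4, c6, c7, c8, c9}.
Reachable from c7: {c1, c11, c2, c7, c9}.
Only in c3's history (ahead): {c10, c12, c3, c4, c6, c8} — 6.
Only in c7's history (behind): {} — 0.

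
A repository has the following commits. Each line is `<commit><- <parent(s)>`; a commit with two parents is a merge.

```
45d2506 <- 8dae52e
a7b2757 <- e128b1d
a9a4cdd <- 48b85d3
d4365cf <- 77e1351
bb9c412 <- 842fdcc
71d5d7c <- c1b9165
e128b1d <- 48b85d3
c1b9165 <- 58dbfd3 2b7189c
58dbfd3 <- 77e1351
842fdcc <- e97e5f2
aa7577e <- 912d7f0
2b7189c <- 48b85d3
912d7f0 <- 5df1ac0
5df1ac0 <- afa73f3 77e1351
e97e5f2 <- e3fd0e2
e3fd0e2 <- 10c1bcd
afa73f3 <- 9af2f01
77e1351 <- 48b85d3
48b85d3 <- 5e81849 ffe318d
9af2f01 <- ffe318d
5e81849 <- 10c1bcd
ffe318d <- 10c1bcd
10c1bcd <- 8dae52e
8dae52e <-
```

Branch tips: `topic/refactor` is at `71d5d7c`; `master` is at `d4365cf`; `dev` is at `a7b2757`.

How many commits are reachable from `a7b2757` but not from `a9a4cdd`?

Reachable from a7b2757: {10c1bcd, 48b85d3, 5e81849, 8dae52e, a7b2757, e128b1d, ffe318d}.
Reachable from a9a4cdd: {10c1bcd, 48b85d3, 5e81849, 8dae52e, a9a4cdd, ffe318d}.
In a7b2757's history but not a9a4cdd's: {a7b2757, e128b1d} — 2 commits.

2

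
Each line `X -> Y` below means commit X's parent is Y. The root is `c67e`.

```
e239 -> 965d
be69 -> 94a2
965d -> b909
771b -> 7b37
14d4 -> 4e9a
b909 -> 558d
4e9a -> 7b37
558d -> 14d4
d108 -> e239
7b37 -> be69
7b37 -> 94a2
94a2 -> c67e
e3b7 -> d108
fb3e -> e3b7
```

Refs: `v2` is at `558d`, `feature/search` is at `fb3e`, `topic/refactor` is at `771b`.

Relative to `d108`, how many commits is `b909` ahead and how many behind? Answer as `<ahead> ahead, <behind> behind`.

Reachable from b909: {14d4, 4e9a, 558d, 7b37, 94a2, b909, be69, c67e}.
Reachable from d108: {14d4, 4e9a, 558d, 7b37, 94a2, 965d, b909, be69, c67e, d108, e239}.
Only in b909's history (ahead): {} — 0.
Only in d108's history (behind): {965d, d108, e239} — 3.

0 ahead, 3 behind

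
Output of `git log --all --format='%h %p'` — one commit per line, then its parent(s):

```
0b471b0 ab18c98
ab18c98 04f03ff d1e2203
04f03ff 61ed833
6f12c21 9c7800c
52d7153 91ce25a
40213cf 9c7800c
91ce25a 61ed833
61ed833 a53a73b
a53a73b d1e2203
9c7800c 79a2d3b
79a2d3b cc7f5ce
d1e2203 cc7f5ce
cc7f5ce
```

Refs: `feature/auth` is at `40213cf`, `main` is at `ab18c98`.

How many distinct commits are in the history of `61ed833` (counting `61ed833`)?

Walking parent pointers from 61ed833: reachable set = {61ed833, a53a73b, cc7f5ce, d1e2203}.
That is 4 commits.

4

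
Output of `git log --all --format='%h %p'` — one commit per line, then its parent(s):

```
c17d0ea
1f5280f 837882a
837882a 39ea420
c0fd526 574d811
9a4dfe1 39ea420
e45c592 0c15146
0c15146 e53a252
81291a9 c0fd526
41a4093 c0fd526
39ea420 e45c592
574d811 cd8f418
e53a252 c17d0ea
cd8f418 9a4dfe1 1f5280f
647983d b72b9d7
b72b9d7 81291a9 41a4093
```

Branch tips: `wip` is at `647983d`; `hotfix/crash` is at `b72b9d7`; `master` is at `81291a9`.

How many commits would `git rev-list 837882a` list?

6

Walking parent pointers from 837882a: reachable set = {0c15146, 39ea420, 837882a, c17d0ea, e45c592, e53a252}.
That is 6 commits.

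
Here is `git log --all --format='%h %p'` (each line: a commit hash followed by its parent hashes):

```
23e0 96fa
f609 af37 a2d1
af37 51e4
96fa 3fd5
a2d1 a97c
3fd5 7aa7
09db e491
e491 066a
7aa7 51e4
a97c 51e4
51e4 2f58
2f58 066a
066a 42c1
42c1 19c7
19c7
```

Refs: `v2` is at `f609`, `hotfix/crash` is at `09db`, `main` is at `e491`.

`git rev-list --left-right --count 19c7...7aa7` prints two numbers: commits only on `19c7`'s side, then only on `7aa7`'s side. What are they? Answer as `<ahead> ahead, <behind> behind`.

Reachable from 19c7: {19c7}.
Reachable from 7aa7: {066a, 19c7, 2f58, 42c1, 51e4, 7aa7}.
Only in 19c7's history (ahead): {} — 0.
Only in 7aa7's history (behind): {066a, 2f58, 42c1, 51e4, 7aa7} — 5.

0 ahead, 5 behind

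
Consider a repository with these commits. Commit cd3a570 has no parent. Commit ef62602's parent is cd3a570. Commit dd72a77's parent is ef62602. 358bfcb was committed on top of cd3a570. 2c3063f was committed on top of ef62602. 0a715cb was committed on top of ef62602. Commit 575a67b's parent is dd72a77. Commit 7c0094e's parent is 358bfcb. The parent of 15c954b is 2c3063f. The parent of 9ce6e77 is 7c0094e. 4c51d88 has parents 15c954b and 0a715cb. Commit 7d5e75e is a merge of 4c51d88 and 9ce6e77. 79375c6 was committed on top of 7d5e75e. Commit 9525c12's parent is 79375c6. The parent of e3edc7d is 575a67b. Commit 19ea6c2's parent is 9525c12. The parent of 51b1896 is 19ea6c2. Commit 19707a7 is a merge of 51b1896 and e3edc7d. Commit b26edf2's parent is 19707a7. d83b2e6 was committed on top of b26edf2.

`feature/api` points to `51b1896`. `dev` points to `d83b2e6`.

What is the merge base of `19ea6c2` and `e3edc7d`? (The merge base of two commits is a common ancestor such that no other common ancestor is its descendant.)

ef62602

Ancestors of 19ea6c2: {0a715cb, 15c954b, 19ea6c2, 2c3063f, 358bfcb, 4c51d88, 79375c6, 7c0094e, 7d5e75e, 9525c12, 9ce6e77, cd3a570, ef62602}.
Ancestors of e3edc7d: {575a67b, cd3a570, dd72a77, e3edc7d, ef62602}.
Common ancestors: {cd3a570, ef62602}.
Among these, ef62602 is not an ancestor of any other common ancestor — it is the merge base.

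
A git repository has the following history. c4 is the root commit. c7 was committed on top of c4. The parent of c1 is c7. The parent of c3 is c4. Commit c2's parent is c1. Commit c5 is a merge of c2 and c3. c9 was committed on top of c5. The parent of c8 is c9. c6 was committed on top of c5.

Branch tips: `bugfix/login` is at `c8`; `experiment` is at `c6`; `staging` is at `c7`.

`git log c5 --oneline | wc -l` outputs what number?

6

Walking parent pointers from c5: reachable set = {c1, c2, c3, c4, c5, c7}.
That is 6 commits.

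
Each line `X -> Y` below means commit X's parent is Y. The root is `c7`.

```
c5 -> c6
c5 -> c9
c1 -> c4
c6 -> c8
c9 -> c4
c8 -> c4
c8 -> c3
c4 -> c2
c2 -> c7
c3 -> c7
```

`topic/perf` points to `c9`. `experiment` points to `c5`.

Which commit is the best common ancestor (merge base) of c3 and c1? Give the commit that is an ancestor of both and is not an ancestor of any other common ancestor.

c7

Ancestors of c3: {c3, c7}.
Ancestors of c1: {c1, c2, c4, c7}.
Common ancestors: {c7}.
The only common ancestor is c7, so it is the merge base.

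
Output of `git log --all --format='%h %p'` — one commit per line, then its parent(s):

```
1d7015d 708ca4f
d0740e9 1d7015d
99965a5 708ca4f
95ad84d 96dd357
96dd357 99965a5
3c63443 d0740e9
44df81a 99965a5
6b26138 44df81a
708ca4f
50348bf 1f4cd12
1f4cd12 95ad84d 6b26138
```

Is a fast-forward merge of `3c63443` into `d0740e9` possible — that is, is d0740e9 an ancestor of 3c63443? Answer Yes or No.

A fast-forward from d0740e9 to 3c63443 is possible iff d0740e9 is an ancestor of 3c63443.
Ancestors of 3c63443: {1d7015d, 3c63443, 708ca4f, d0740e9}.
d0740e9 is among them, so fast-forward is possible.

Yes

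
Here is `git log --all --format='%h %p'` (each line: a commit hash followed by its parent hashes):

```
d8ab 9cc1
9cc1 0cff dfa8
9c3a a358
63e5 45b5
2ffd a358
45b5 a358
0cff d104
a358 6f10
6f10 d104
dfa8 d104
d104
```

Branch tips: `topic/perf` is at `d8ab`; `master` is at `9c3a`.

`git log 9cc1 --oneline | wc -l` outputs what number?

4

Walking parent pointers from 9cc1: reachable set = {0cff, 9cc1, d104, dfa8}.
That is 4 commits.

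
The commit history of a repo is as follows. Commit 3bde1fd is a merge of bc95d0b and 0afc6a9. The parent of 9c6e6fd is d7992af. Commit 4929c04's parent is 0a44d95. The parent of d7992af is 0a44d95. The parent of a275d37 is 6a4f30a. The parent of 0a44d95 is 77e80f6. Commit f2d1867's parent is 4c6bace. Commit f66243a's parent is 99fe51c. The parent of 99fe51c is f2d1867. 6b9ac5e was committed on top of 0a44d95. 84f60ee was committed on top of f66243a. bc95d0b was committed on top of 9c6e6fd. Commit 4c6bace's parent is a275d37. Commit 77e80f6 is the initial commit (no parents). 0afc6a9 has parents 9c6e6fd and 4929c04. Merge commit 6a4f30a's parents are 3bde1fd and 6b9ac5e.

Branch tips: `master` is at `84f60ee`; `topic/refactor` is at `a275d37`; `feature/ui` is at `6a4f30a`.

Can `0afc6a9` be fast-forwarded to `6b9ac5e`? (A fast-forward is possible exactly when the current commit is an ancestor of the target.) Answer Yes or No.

A fast-forward from 0afc6a9 to 6b9ac5e is possible iff 0afc6a9 is an ancestor of 6b9ac5e.
Ancestors of 6b9ac5e: {0a44d95, 6b9ac5e, 77e80f6}.
0afc6a9 is not among them, so fast-forward is not possible.

No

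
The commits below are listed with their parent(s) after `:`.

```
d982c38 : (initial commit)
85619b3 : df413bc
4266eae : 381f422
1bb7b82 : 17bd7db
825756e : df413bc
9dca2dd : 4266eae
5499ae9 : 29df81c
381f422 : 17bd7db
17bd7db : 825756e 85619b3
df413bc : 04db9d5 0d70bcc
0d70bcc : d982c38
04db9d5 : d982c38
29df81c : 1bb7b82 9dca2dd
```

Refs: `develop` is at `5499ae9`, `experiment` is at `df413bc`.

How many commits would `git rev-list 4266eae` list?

Walking parent pointers from 4266eae: reachable set = {04db9d5, 0d70bcc, 17bd7db, 381f422, 4266eae, 825756e, 85619b3, d982c38, df413bc}.
That is 9 commits.

9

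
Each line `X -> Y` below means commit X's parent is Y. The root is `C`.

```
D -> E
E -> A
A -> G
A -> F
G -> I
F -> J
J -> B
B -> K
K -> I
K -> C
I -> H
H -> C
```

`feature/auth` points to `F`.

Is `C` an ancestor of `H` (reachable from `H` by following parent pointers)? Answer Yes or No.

Yes

Ancestors of H (commits reachable by following parents): {C, H}.
C is in that set, so it is an ancestor of H.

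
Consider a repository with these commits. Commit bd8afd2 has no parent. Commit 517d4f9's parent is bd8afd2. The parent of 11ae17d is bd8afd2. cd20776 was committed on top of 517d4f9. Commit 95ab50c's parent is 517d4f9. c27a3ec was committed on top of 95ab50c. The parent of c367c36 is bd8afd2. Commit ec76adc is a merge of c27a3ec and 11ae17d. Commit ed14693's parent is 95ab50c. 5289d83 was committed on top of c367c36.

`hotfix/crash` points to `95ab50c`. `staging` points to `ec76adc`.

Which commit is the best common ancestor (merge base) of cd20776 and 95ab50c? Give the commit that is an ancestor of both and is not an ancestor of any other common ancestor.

Ancestors of cd20776: {517d4f9, bd8afd2, cd20776}.
Ancestors of 95ab50c: {517d4f9, 95ab50c, bd8afd2}.
Common ancestors: {517d4f9, bd8afd2}.
Among these, 517d4f9 is not an ancestor of any other common ancestor — it is the merge base.

517d4f9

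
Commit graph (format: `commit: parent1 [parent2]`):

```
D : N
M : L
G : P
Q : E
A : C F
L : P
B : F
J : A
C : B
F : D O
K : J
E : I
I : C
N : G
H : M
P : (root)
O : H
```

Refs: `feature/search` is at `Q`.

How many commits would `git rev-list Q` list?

Walking parent pointers from Q: reachable set = {B, C, D, E, F, G, H, I, L, M, N, O, P, Q}.
That is 14 commits.

14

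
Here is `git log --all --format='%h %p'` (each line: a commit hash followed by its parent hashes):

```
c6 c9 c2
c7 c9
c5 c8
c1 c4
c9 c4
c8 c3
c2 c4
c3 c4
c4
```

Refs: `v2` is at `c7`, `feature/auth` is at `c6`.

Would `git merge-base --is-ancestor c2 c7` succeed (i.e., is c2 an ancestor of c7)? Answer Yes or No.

Ancestors of c7: {c4, c7, c9}.
c2 is not in that set, so it is not an ancestor of c7.

No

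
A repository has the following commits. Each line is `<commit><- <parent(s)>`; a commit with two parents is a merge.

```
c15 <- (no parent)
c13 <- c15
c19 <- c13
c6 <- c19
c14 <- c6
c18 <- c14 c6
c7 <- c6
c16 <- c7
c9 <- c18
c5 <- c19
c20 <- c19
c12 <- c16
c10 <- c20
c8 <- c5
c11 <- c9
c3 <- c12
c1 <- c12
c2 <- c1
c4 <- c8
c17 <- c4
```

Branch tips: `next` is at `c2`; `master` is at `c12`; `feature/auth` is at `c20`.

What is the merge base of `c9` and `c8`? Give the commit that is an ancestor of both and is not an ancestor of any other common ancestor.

Ancestors of c9: {c13, c14, c15, c18, c19, c6, c9}.
Ancestors of c8: {c13, c15, c19, c5, c8}.
Common ancestors: {c13, c15, c19}.
Among these, c19 is not an ancestor of any other common ancestor — it is the merge base.

c19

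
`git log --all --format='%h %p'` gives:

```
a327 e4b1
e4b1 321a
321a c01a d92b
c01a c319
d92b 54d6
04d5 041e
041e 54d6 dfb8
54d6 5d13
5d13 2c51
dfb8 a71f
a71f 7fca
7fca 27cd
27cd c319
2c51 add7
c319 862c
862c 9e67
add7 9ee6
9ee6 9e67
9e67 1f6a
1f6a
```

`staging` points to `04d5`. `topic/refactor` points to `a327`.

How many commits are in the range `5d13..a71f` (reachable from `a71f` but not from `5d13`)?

Reachable from a71f: {1f6a, 27cd, 7fca, 862c, 9e67, a71f, c319}.
Reachable from 5d13: {1f6a, 2c51, 5d13, 9e67, 9ee6, add7}.
In a71f's history but not 5d13's: {27cd, 7fca, 862c, a71f, c319} — 5 commits.

5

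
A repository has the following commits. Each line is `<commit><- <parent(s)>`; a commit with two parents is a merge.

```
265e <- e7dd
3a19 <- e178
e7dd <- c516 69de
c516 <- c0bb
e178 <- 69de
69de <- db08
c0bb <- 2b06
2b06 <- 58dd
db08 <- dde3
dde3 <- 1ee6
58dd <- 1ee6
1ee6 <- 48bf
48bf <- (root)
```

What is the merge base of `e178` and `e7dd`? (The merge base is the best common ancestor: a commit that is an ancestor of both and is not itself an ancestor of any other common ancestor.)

69de

Ancestors of e178: {1ee6, 48bf, 69de, db08, dde3, e178}.
Ancestors of e7dd: {1ee6, 2b06, 48bf, 58dd, 69de, c0bb, c516, db08, dde3, e7dd}.
Common ancestors: {1ee6, 48bf, 69de, db08, dde3}.
Among these, 69de is not an ancestor of any other common ancestor — it is the merge base.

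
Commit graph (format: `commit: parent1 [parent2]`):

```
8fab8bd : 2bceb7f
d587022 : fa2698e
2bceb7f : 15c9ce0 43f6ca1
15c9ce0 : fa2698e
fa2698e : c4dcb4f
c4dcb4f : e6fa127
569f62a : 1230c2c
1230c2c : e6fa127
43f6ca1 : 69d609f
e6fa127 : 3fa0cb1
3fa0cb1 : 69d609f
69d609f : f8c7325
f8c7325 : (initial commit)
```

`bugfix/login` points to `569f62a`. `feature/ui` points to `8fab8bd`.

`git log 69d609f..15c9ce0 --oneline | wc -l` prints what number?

Reachable from 15c9ce0: {15c9ce0, 3fa0cb1, 69d609f, c4dcb4f, e6fa127, f8c7325, fa2698e}.
Reachable from 69d609f: {69d609f, f8c7325}.
In 15c9ce0's history but not 69d609f's: {15c9ce0, 3fa0cb1, c4dcb4f, e6fa127, fa2698e} — 5 commits.

5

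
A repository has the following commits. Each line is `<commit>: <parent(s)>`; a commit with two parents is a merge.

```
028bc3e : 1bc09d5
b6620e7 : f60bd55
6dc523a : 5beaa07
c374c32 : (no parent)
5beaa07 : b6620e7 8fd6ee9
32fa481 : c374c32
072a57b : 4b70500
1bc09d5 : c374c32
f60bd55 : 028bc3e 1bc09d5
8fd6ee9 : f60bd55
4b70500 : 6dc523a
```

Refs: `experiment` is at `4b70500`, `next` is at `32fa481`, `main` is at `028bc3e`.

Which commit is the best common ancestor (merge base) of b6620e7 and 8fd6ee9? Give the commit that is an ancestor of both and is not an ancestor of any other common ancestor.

Ancestors of b6620e7: {028bc3e, 1bc09d5, b6620e7, c374c32, f60bd55}.
Ancestors of 8fd6ee9: {028bc3e, 1bc09d5, 8fd6ee9, c374c32, f60bd55}.
Common ancestors: {028bc3e, 1bc09d5, c374c32, f60bd55}.
Among these, f60bd55 is not an ancestor of any other common ancestor — it is the merge base.

f60bd55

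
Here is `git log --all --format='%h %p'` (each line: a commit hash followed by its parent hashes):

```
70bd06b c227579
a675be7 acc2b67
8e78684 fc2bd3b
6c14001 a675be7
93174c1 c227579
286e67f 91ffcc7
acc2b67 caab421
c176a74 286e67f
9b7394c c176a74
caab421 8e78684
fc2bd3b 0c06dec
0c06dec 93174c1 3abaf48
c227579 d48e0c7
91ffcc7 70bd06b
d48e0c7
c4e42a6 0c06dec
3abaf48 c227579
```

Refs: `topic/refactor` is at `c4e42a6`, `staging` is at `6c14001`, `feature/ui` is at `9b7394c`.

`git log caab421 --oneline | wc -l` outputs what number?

8

Walking parent pointers from caab421: reachable set = {0c06dec, 3abaf48, 8e78684, 93174c1, c227579, caab421, d48e0c7, fc2bd3b}.
That is 8 commits.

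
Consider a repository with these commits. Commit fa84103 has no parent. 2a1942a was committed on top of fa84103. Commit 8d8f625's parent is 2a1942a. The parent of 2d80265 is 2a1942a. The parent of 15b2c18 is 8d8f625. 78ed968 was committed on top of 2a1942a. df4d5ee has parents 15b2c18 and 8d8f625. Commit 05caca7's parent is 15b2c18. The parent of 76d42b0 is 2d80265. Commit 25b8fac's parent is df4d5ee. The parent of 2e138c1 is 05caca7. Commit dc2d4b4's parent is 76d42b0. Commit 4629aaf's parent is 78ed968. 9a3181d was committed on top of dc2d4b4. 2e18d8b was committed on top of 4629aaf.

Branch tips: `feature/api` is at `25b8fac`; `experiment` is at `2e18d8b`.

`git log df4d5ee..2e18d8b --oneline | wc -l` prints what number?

3

Reachable from 2e18d8b: {2a1942a, 2e18d8b, 4629aaf, 78ed968, fa84103}.
Reachable from df4d5ee: {15b2c18, 2a1942a, 8d8f625, df4d5ee, fa84103}.
In 2e18d8b's history but not df4d5ee's: {2e18d8b, 4629aaf, 78ed968} — 3 commits.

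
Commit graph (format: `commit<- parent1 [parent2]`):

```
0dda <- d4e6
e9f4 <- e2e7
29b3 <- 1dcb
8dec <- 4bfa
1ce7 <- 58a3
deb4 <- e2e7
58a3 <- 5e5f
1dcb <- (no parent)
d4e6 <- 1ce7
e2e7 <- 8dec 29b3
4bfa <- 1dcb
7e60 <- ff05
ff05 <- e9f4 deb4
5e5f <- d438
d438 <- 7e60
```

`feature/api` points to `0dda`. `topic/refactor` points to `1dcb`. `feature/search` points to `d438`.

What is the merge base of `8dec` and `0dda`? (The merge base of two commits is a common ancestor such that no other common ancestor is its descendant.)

Ancestors of 8dec: {1dcb, 4bfa, 8dec}.
Ancestors of 0dda: {0dda, 1ce7, 1dcb, 29b3, 4bfa, 58a3, 5e5f, 7e60, 8dec, d438, d4e6, deb4, e2e7, e9f4, ff05}.
Common ancestors: {1dcb, 4bfa, 8dec}.
Among these, 8dec is not an ancestor of any other common ancestor — it is the merge base.

8dec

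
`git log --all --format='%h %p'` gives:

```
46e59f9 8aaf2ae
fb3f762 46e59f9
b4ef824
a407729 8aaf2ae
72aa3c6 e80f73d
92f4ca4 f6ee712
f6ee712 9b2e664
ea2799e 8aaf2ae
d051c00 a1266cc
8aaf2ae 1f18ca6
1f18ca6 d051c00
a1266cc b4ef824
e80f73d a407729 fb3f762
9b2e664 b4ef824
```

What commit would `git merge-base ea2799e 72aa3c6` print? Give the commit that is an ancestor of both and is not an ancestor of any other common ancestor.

Ancestors of ea2799e: {1f18ca6, 8aaf2ae, a1266cc, b4ef824, d051c00, ea2799e}.
Ancestors of 72aa3c6: {1f18ca6, 46e59f9, 72aa3c6, 8aaf2ae, a1266cc, a407729, b4ef824, d051c00, e80f73d, fb3f762}.
Common ancestors: {1f18ca6, 8aaf2ae, a1266cc, b4ef824, d051c00}.
Among these, 8aaf2ae is not an ancestor of any other common ancestor — it is the merge base.

8aaf2ae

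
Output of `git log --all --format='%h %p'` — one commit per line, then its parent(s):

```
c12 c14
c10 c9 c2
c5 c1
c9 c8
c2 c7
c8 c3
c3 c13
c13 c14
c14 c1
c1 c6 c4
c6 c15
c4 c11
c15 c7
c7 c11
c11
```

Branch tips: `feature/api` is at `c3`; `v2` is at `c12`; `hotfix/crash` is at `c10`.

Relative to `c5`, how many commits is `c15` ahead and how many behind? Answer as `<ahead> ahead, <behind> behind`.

0 ahead, 4 behind

Reachable from c15: {c11, c15, c7}.
Reachable from c5: {c1, c11, c15, c4, c5, c6, c7}.
Only in c15's history (ahead): {} — 0.
Only in c5's history (behind): {c1, c4, c5, c6} — 4.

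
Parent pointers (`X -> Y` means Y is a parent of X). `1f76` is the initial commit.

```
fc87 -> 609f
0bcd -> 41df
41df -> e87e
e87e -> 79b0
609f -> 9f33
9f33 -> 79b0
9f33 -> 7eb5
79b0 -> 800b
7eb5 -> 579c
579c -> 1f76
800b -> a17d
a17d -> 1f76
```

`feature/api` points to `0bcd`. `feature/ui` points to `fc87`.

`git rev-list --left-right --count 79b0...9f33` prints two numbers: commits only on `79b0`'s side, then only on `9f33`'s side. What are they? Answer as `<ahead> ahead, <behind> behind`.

Reachable from 79b0: {1f76, 79b0, 800b, a17d}.
Reachable from 9f33: {1f76, 579c, 79b0, 7eb5, 800b, 9f33, a17d}.
Only in 79b0's history (ahead): {} — 0.
Only in 9f33's history (behind): {579c, 7eb5, 9f33} — 3.

0 ahead, 3 behind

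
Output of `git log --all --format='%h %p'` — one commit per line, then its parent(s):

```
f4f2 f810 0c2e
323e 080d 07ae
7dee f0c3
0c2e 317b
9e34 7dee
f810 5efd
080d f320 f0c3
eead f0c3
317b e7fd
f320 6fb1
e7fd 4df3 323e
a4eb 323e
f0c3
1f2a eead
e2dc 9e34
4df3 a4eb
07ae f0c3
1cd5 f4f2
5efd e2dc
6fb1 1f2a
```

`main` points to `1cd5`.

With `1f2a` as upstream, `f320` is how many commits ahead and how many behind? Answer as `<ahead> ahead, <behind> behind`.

2 ahead, 0 behind

Reachable from f320: {1f2a, 6fb1, eead, f0c3, f320}.
Reachable from 1f2a: {1f2a, eead, f0c3}.
Only in f320's history (ahead): {6fb1, f320} — 2.
Only in 1f2a's history (behind): {} — 0.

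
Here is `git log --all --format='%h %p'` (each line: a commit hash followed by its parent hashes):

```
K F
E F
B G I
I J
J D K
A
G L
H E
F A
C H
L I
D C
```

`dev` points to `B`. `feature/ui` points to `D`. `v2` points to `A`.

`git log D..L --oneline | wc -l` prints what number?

4

Reachable from L: {A, C, D, E, F, H, I, J, K, L}.
Reachable from D: {A, C, D, E, F, H}.
In L's history but not D's: {I, J, K, L} — 4 commits.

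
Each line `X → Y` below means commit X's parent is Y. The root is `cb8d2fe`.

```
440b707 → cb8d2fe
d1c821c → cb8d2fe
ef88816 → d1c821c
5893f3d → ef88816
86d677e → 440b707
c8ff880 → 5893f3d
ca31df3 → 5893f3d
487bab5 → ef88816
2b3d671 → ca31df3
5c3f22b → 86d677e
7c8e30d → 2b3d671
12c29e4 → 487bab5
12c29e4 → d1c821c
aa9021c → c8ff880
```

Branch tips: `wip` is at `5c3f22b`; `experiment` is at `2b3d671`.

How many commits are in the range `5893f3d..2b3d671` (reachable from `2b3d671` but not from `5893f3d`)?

Reachable from 2b3d671: {2b3d671, 5893f3d, ca31df3, cb8d2fe, d1c821c, ef88816}.
Reachable from 5893f3d: {5893f3d, cb8d2fe, d1c821c, ef88816}.
In 2b3d671's history but not 5893f3d's: {2b3d671, ca31df3} — 2 commits.

2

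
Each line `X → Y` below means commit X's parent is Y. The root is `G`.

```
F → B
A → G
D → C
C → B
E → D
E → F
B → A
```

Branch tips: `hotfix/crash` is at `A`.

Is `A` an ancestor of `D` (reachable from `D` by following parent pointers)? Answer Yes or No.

Yes

Ancestors of D (commits reachable by following parents): {A, B, C, D, G}.
A is in that set, so it is an ancestor of D.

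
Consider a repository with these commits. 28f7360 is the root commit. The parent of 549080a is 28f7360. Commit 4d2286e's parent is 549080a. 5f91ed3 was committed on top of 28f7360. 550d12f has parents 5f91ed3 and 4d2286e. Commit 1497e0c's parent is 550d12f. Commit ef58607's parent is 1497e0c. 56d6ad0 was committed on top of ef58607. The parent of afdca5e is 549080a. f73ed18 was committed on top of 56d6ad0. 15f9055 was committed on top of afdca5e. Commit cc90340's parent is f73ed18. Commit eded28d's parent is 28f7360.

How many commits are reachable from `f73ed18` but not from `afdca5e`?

Reachable from f73ed18: {1497e0c, 28f7360, 4d2286e, 549080a, 550d12f, 56d6ad0, 5f91ed3, ef58607, f73ed18}.
Reachable from afdca5e: {28f7360, 549080a, afdca5e}.
In f73ed18's history but not afdca5e's: {1497e0c, 4d2286e, 550d12f, 56d6ad0, 5f91ed3, ef58607, f73ed18} — 7 commits.

7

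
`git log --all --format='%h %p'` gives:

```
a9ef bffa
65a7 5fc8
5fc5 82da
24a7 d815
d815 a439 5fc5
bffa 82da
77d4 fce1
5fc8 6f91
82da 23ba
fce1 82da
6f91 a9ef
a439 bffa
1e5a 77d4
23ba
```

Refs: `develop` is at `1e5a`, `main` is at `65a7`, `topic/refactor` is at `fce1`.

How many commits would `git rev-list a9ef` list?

Walking parent pointers from a9ef: reachable set = {23ba, 82da, a9ef, bffa}.
That is 4 commits.

4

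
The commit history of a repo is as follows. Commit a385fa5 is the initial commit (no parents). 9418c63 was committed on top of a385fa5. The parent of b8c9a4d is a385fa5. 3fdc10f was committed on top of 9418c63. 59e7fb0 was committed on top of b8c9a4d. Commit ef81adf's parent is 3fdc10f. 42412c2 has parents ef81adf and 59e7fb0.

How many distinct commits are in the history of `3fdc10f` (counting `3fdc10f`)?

3

Walking parent pointers from 3fdc10f: reachable set = {3fdc10f, 9418c63, a385fa5}.
That is 3 commits.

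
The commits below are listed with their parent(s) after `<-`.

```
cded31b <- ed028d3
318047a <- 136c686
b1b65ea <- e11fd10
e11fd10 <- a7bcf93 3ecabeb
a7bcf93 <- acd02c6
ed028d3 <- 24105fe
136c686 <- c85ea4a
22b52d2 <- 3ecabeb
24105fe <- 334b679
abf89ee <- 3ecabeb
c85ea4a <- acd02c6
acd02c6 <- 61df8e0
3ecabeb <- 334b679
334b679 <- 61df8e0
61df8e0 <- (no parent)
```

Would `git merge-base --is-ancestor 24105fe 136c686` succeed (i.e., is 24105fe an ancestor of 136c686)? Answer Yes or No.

No

Ancestors of 136c686: {136c686, 61df8e0, acd02c6, c85ea4a}.
24105fe is not in that set, so it is not an ancestor of 136c686.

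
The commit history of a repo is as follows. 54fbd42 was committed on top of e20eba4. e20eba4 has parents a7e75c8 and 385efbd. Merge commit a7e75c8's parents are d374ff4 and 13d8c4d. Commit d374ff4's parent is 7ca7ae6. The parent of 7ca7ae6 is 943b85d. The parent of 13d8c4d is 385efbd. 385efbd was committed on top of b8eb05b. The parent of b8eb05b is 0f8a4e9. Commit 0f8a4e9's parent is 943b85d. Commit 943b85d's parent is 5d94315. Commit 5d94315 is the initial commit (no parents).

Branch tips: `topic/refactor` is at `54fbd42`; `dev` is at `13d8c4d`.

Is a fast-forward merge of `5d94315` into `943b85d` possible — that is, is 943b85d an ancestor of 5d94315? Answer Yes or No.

No

A fast-forward from 943b85d to 5d94315 is possible iff 943b85d is an ancestor of 5d94315.
Ancestors of 5d94315: {5d94315}.
943b85d is not among them, so fast-forward is not possible.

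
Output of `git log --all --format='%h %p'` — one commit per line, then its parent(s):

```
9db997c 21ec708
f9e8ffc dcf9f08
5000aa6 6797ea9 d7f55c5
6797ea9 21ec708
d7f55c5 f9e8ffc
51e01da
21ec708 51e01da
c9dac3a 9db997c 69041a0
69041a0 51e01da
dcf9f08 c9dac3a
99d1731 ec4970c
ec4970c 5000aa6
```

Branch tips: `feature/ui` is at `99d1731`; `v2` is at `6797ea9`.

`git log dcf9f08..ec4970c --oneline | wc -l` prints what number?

Reachable from ec4970c: {21ec708, 5000aa6, 51e01da, 6797ea9, 69041a0, 9db997c, c9dac3a, d7f55c5, dcf9f08, ec4970c, f9e8ffc}.
Reachable from dcf9f08: {21ec708, 51e01da, 69041a0, 9db997c, c9dac3a, dcf9f08}.
In ec4970c's history but not dcf9f08's: {5000aa6, 6797ea9, d7f55c5, ec4970c, f9e8ffc} — 5 commits.

5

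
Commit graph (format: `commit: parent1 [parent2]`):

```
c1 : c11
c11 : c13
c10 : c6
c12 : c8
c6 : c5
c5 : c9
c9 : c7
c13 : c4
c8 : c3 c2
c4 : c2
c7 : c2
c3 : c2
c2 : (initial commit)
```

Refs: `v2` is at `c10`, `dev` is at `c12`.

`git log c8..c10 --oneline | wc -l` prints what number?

5

Reachable from c10: {c10, c2, c5, c6, c7, c9}.
Reachable from c8: {c2, c3, c8}.
In c10's history but not c8's: {c10, c5, c6, c7, c9} — 5 commits.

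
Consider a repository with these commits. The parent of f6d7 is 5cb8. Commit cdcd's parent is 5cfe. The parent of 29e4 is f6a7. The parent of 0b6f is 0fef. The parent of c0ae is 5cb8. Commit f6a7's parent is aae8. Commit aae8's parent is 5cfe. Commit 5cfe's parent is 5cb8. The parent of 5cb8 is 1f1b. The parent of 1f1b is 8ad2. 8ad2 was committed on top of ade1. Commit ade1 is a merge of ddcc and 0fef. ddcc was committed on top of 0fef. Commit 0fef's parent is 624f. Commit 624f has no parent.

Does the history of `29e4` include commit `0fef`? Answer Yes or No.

Ancestors of 29e4 (commits reachable by following parents): {0fef, 1f1b, 29e4, 5cb8, 5cfe, 624f, 8ad2, aae8, ade1, ddcc, f6a7}.
0fef is in that set, so it is an ancestor of 29e4.

Yes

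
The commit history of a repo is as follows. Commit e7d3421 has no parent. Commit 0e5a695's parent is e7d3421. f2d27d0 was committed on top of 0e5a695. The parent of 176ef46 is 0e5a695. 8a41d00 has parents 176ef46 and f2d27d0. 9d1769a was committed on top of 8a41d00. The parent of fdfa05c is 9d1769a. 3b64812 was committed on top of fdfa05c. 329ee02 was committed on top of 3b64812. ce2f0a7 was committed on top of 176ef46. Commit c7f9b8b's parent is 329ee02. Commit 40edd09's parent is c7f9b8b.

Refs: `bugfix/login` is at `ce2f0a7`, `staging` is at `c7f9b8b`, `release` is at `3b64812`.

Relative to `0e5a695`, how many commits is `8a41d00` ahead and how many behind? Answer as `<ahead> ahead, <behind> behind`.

Reachable from 8a41d00: {0e5a695, 176ef46, 8a41d00, e7d3421, f2d27d0}.
Reachable from 0e5a695: {0e5a695, e7d3421}.
Only in 8a41d00's history (ahead): {176ef46, 8a41d00, f2d27d0} — 3.
Only in 0e5a695's history (behind): {} — 0.

3 ahead, 0 behind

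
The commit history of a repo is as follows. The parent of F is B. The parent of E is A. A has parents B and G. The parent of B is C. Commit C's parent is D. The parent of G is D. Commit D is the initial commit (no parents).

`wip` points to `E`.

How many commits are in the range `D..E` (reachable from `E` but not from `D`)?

Reachable from E: {A, B, C, D, E, G}.
Reachable from D: {D}.
In E's history but not D's: {A, B, C, E, G} — 5 commits.

5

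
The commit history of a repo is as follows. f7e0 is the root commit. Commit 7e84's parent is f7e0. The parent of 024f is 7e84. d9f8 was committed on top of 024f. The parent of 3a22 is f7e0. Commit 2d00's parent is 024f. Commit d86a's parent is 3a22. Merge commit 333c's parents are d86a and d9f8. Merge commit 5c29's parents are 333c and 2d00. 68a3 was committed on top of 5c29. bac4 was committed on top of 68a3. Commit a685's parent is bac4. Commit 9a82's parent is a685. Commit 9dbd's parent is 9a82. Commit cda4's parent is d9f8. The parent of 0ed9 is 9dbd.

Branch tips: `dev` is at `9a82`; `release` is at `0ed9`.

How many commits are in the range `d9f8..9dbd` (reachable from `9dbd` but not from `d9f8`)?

Reachable from 9dbd: {024f, 2d00, 333c, 3a22, 5c29, 68a3, 7e84, 9a82, 9dbd, a685, bac4, d86a, d9f8, f7e0}.
Reachable from d9f8: {024f, 7e84, d9f8, f7e0}.
In 9dbd's history but not d9f8's: {2d00, 333c, 3a22, 5c29, 68a3, 9a82, 9dbd, a685, bac4, d86a} — 10 commits.

10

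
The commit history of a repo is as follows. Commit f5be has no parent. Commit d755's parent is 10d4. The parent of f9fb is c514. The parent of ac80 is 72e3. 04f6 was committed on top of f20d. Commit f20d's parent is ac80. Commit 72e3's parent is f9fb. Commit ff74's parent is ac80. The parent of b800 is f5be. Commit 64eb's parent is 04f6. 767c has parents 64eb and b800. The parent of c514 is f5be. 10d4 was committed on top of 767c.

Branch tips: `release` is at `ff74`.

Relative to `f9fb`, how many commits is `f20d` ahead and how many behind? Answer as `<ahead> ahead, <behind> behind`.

Reachable from f20d: {72e3, ac80, c514, f20d, f5be, f9fb}.
Reachable from f9fb: {c514, f5be, f9fb}.
Only in f20d's history (ahead): {72e3, ac80, f20d} — 3.
Only in f9fb's history (behind): {} — 0.

3 ahead, 0 behind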